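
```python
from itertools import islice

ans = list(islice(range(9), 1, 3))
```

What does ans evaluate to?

Step 1: islice(range(9), 1, 3) takes elements at indices [1, 3).
Step 2: Elements: [1, 2].
Therefore ans = [1, 2].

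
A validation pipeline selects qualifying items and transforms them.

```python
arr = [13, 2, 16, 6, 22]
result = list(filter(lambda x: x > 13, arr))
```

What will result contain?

Step 1: Filter elements > 13:
  13: removed
  2: removed
  16: kept
  6: removed
  22: kept
Therefore result = [16, 22].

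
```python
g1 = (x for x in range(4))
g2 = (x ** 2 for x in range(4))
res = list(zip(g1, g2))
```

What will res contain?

Step 1: g1 produces [0, 1, 2, 3].
Step 2: g2 produces [0, 1, 4, 9].
Step 3: zip pairs them: [(0, 0), (1, 1), (2, 4), (3, 9)].
Therefore res = [(0, 0), (1, 1), (2, 4), (3, 9)].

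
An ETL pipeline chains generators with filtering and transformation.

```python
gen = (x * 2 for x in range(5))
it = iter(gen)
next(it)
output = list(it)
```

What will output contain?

Step 1: Generator produces [0, 2, 4, 6, 8].
Step 2: next(it) consumes first element (0).
Step 3: list(it) collects remaining: [2, 4, 6, 8].
Therefore output = [2, 4, 6, 8].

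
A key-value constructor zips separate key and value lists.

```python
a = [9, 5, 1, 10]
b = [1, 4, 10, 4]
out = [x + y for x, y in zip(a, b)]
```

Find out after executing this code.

Step 1: Add corresponding elements:
  9 + 1 = 10
  5 + 4 = 9
  1 + 10 = 11
  10 + 4 = 14
Therefore out = [10, 9, 11, 14].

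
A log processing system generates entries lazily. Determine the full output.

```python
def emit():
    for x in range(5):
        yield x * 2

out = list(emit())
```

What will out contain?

Step 1: For each x in range(5), yield x * 2:
  x=0: yield 0 * 2 = 0
  x=1: yield 1 * 2 = 2
  x=2: yield 2 * 2 = 4
  x=3: yield 3 * 2 = 6
  x=4: yield 4 * 2 = 8
Therefore out = [0, 2, 4, 6, 8].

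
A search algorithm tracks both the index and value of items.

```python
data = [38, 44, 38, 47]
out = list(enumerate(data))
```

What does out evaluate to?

Step 1: enumerate pairs each element with its index:
  (0, 38)
  (1, 44)
  (2, 38)
  (3, 47)
Therefore out = [(0, 38), (1, 44), (2, 38), (3, 47)].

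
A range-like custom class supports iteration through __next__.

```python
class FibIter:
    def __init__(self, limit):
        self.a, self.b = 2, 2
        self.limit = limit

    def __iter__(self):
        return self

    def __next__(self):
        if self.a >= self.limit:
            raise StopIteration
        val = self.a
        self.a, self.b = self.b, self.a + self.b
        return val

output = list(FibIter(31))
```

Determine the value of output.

Step 1: Fibonacci-like sequence (a=2, b=2) until >= 31:
  Yield 2, then a,b = 2,4
  Yield 2, then a,b = 4,6
  Yield 4, then a,b = 6,10
  Yield 6, then a,b = 10,16
  Yield 10, then a,b = 16,26
  Yield 16, then a,b = 26,42
  Yield 26, then a,b = 42,68
Step 2: 42 >= 31, stop.
Therefore output = [2, 2, 4, 6, 10, 16, 26].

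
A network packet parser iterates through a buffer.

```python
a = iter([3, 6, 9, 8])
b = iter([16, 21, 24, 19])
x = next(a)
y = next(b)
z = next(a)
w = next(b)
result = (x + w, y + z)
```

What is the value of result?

Step 1: a iterates [3, 6, 9, 8], b iterates [16, 21, 24, 19].
Step 2: x = next(a) = 3, y = next(b) = 16.
Step 3: z = next(a) = 6, w = next(b) = 21.
Step 4: result = (3 + 21, 16 + 6) = (24, 22).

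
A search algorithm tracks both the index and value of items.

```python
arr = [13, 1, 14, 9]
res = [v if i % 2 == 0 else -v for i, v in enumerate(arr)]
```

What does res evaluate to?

Step 1: For each (i, v), keep v if i is even, negate if odd:
  i=0 (even): keep 13
  i=1 (odd): negate to -1
  i=2 (even): keep 14
  i=3 (odd): negate to -9
Therefore res = [13, -1, 14, -9].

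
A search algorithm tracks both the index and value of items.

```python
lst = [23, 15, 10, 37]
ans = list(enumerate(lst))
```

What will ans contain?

Step 1: enumerate pairs each element with its index:
  (0, 23)
  (1, 15)
  (2, 10)
  (3, 37)
Therefore ans = [(0, 23), (1, 15), (2, 10), (3, 37)].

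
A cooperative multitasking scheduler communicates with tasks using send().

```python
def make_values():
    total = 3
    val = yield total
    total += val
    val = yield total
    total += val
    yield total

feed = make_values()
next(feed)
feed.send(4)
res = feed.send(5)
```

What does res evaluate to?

Step 1: next() -> yield total=3.
Step 2: send(4) -> val=4, total = 3+4 = 7, yield 7.
Step 3: send(5) -> val=5, total = 7+5 = 12, yield 12.
Therefore res = 12.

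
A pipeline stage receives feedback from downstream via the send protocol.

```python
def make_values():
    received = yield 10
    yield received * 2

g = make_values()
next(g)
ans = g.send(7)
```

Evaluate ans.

Step 1: next(g) advances to first yield, producing 10.
Step 2: send(7) resumes, received = 7.
Step 3: yield received * 2 = 7 * 2 = 14.
Therefore ans = 14.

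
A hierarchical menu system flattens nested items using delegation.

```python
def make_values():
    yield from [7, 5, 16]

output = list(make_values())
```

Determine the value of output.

Step 1: yield from delegates to the iterable, yielding each element.
Step 2: Collected values: [7, 5, 16].
Therefore output = [7, 5, 16].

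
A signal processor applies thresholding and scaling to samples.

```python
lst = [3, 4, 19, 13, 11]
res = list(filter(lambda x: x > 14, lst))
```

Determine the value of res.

Step 1: Filter elements > 14:
  3: removed
  4: removed
  19: kept
  13: removed
  11: removed
Therefore res = [19].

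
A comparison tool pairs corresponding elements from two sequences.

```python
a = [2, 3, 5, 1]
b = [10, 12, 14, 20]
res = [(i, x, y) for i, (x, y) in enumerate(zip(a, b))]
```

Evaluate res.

Step 1: enumerate(zip(a, b)) gives index with paired elements:
  i=0: (2, 10)
  i=1: (3, 12)
  i=2: (5, 14)
  i=3: (1, 20)
Therefore res = [(0, 2, 10), (1, 3, 12), (2, 5, 14), (3, 1, 20)].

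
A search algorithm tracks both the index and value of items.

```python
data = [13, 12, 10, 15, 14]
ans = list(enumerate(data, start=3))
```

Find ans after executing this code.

Step 1: enumerate with start=3:
  (3, 13)
  (4, 12)
  (5, 10)
  (6, 15)
  (7, 14)
Therefore ans = [(3, 13), (4, 12), (5, 10), (6, 15), (7, 14)].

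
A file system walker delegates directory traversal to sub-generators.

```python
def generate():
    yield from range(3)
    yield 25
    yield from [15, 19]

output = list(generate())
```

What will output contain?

Step 1: Trace yields in order:
  yield 0
  yield 1
  yield 2
  yield 25
  yield 15
  yield 19
Therefore output = [0, 1, 2, 25, 15, 19].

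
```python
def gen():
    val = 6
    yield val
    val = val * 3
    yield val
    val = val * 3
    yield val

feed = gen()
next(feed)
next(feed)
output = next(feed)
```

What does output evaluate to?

Step 1: Trace through generator execution:
  Yield 1: val starts at 6, yield 6
  Yield 2: val = 6 * 3 = 18, yield 18
  Yield 3: val = 18 * 3 = 54, yield 54
Step 2: First next() gets 6, second next() gets the second value, third next() yields 54.
Therefore output = 54.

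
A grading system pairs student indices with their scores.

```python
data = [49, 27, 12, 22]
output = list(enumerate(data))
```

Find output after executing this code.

Step 1: enumerate pairs each element with its index:
  (0, 49)
  (1, 27)
  (2, 12)
  (3, 22)
Therefore output = [(0, 49), (1, 27), (2, 12), (3, 22)].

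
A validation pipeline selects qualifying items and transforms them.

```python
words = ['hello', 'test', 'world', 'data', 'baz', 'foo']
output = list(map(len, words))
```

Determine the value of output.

Step 1: Map len() to each word:
  'hello' -> 5
  'test' -> 4
  'world' -> 5
  'data' -> 4
  'baz' -> 3
  'foo' -> 3
Therefore output = [5, 4, 5, 4, 3, 3].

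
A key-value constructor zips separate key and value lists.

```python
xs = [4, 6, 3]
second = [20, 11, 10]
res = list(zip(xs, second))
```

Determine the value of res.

Step 1: zip pairs elements at same index:
  Index 0: (4, 20)
  Index 1: (6, 11)
  Index 2: (3, 10)
Therefore res = [(4, 20), (6, 11), (3, 10)].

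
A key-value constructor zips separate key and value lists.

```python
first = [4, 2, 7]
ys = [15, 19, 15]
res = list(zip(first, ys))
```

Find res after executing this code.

Step 1: zip pairs elements at same index:
  Index 0: (4, 15)
  Index 1: (2, 19)
  Index 2: (7, 15)
Therefore res = [(4, 15), (2, 19), (7, 15)].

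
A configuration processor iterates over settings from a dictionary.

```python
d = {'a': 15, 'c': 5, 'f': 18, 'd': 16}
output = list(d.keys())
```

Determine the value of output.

Step 1: d.keys() returns the dictionary keys in insertion order.
Therefore output = ['a', 'c', 'f', 'd'].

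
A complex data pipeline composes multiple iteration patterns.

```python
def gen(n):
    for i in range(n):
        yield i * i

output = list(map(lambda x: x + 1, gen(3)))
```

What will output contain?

Step 1: gen(3) yields squares: [0, 1, 4].
Step 2: map adds 1 to each: [1, 2, 5].
Therefore output = [1, 2, 5].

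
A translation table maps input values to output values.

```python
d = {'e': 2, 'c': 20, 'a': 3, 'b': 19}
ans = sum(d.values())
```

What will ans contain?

Step 1: d.values() = [2, 20, 3, 19].
Step 2: sum = 44.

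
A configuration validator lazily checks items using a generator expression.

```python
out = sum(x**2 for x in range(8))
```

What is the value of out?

Step 1: Compute x**2 for each x in range(8):
  x=0: 0**2 = 0
  x=1: 1**2 = 1
  x=2: 2**2 = 4
  x=3: 3**2 = 9
  x=4: 4**2 = 16
  x=5: 5**2 = 25
  x=6: 6**2 = 36
  x=7: 7**2 = 49
Step 2: sum = 0 + 1 + 4 + 9 + 16 + 25 + 36 + 49 = 140.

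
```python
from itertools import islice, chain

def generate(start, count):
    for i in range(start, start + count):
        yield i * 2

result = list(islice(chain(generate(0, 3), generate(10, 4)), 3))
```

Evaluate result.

Step 1: generate(0, 3) yields [0, 2, 4].
Step 2: generate(10, 4) yields [20, 22, 24, 26].
Step 3: chain concatenates: [0, 2, 4, 20, 22, 24, 26].
Step 4: islice takes first 3: [0, 2, 4].
Therefore result = [0, 2, 4].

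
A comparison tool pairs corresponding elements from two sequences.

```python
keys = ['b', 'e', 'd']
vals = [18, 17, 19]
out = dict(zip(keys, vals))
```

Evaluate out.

Step 1: zip pairs keys with values:
  'b' -> 18
  'e' -> 17
  'd' -> 19
Therefore out = {'b': 18, 'e': 17, 'd': 19}.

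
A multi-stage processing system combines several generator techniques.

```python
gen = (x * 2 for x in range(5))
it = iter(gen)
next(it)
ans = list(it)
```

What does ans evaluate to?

Step 1: Generator produces [0, 2, 4, 6, 8].
Step 2: next(it) consumes first element (0).
Step 3: list(it) collects remaining: [2, 4, 6, 8].
Therefore ans = [2, 4, 6, 8].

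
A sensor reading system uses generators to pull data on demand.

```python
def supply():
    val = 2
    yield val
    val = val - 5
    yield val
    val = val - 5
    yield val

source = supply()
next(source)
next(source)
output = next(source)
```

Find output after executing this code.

Step 1: Trace through generator execution:
  Yield 1: val starts at 2, yield 2
  Yield 2: val = 2 - 5 = -3, yield -3
  Yield 3: val = -3 - 5 = -8, yield -8
Step 2: First next() gets 2, second next() gets the second value, third next() yields -8.
Therefore output = -8.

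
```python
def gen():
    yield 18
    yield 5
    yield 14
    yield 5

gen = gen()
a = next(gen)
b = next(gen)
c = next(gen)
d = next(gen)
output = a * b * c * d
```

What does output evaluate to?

Step 1: Create generator and consume all values:
  a = next(gen) = 18
  b = next(gen) = 5
  c = next(gen) = 14
  d = next(gen) = 5
Step 2: output = 18 * 5 * 14 * 5 = 6300.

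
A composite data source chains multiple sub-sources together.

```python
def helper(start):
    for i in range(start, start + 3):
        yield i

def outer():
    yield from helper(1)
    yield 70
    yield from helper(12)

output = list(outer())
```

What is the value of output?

Step 1: outer() delegates to helper(1):
  yield 1
  yield 2
  yield 3
Step 2: yield 70
Step 3: Delegates to helper(12):
  yield 12
  yield 13
  yield 14
Therefore output = [1, 2, 3, 70, 12, 13, 14].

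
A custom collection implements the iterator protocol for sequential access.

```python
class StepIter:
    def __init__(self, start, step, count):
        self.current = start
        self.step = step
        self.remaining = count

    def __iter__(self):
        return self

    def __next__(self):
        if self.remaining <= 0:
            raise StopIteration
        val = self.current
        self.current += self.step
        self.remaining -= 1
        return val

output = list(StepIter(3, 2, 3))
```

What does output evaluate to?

Step 1: StepIter starts at 3, increments by 2, for 3 steps:
  Yield 3, then current += 2
  Yield 5, then current += 2
  Yield 7, then current += 2
Therefore output = [3, 5, 7].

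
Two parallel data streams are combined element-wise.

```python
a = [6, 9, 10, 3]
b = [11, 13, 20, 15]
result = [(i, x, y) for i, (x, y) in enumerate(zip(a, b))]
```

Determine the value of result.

Step 1: enumerate(zip(a, b)) gives index with paired elements:
  i=0: (6, 11)
  i=1: (9, 13)
  i=2: (10, 20)
  i=3: (3, 15)
Therefore result = [(0, 6, 11), (1, 9, 13), (2, 10, 20), (3, 3, 15)].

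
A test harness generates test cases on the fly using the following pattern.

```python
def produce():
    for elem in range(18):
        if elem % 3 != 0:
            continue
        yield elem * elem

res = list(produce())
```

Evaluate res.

Step 1: Only yield elem**2 when elem is divisible by 3:
  elem=0: 0 % 3 == 0, yield 0**2 = 0
  elem=3: 3 % 3 == 0, yield 3**2 = 9
  elem=6: 6 % 3 == 0, yield 6**2 = 36
  elem=9: 9 % 3 == 0, yield 9**2 = 81
  elem=12: 12 % 3 == 0, yield 12**2 = 144
  elem=15: 15 % 3 == 0, yield 15**2 = 225
Therefore res = [0, 9, 36, 81, 144, 225].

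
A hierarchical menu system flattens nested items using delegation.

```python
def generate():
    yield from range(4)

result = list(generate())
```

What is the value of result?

Step 1: yield from delegates to the iterable, yielding each element.
Step 2: Collected values: [0, 1, 2, 3].
Therefore result = [0, 1, 2, 3].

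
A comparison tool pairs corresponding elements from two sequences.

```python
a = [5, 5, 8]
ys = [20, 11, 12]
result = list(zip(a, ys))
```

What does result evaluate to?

Step 1: zip pairs elements at same index:
  Index 0: (5, 20)
  Index 1: (5, 11)
  Index 2: (8, 12)
Therefore result = [(5, 20), (5, 11), (8, 12)].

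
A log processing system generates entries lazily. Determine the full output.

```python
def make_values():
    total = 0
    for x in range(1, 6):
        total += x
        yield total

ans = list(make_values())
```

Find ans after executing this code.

Step 1: Generator accumulates running sum:
  x=1: total = 1, yield 1
  x=2: total = 3, yield 3
  x=3: total = 6, yield 6
  x=4: total = 10, yield 10
  x=5: total = 15, yield 15
Therefore ans = [1, 3, 6, 10, 15].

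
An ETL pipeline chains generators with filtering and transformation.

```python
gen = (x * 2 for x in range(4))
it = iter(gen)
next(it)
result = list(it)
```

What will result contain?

Step 1: Generator produces [0, 2, 4, 6].
Step 2: next(it) consumes first element (0).
Step 3: list(it) collects remaining: [2, 4, 6].
Therefore result = [2, 4, 6].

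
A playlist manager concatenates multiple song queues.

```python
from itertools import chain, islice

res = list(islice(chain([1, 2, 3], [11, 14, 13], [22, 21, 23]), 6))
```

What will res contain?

Step 1: chain([1, 2, 3], [11, 14, 13], [22, 21, 23]) = [1, 2, 3, 11, 14, 13, 22, 21, 23].
Step 2: islice takes first 6 elements: [1, 2, 3, 11, 14, 13].
Therefore res = [1, 2, 3, 11, 14, 13].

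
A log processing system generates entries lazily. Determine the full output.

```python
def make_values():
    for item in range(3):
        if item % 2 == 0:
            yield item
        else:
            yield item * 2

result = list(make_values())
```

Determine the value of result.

Step 1: For each item in range(3), yield item if even, else item*2:
  item=0 (even): yield 0
  item=1 (odd): yield 1*2 = 2
  item=2 (even): yield 2
Therefore result = [0, 2, 2].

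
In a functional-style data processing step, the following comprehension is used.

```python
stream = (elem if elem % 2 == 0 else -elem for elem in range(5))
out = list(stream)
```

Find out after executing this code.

Step 1: For each elem in range(5), yield elem if even, else -elem:
  elem=0: even, yield 0
  elem=1: odd, yield -1
  elem=2: even, yield 2
  elem=3: odd, yield -3
  elem=4: even, yield 4
Therefore out = [0, -1, 2, -3, 4].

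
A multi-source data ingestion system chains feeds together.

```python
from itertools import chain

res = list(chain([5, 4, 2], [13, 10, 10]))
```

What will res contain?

Step 1: chain() concatenates iterables: [5, 4, 2] + [13, 10, 10].
Therefore res = [5, 4, 2, 13, 10, 10].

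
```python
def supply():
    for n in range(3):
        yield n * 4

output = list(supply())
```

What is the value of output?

Step 1: For each n in range(3), yield n * 4:
  n=0: yield 0 * 4 = 0
  n=1: yield 1 * 4 = 4
  n=2: yield 2 * 4 = 8
Therefore output = [0, 4, 8].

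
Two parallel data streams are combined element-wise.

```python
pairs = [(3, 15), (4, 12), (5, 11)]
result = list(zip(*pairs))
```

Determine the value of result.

Step 1: zip(*pairs) transposes: unzips [(3, 15), (4, 12), (5, 11)] into separate sequences.
Step 2: First elements: (3, 4, 5), second elements: (15, 12, 11).
Therefore result = [(3, 4, 5), (15, 12, 11)].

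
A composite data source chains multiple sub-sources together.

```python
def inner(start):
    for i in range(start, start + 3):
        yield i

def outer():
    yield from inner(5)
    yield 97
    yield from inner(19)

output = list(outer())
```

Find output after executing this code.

Step 1: outer() delegates to inner(5):
  yield 5
  yield 6
  yield 7
Step 2: yield 97
Step 3: Delegates to inner(19):
  yield 19
  yield 20
  yield 21
Therefore output = [5, 6, 7, 97, 19, 20, 21].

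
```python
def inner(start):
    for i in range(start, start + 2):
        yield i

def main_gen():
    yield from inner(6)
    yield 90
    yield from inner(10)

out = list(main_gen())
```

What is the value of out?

Step 1: main_gen() delegates to inner(6):
  yield 6
  yield 7
Step 2: yield 90
Step 3: Delegates to inner(10):
  yield 10
  yield 11
Therefore out = [6, 7, 90, 10, 11].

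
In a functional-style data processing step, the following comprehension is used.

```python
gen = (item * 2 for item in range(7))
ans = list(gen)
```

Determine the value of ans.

Step 1: For each item in range(7), compute item*2:
  item=0: 0*2 = 0
  item=1: 1*2 = 2
  item=2: 2*2 = 4
  item=3: 3*2 = 6
  item=4: 4*2 = 8
  item=5: 5*2 = 10
  item=6: 6*2 = 12
Therefore ans = [0, 2, 4, 6, 8, 10, 12].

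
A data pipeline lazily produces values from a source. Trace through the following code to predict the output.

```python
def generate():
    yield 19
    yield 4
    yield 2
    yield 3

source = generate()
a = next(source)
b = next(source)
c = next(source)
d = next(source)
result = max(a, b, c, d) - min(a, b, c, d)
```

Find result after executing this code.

Step 1: Create generator and consume all values:
  a = next(source) = 19
  b = next(source) = 4
  c = next(source) = 2
  d = next(source) = 3
Step 2: max = 19, min = 2, result = 19 - 2 = 17.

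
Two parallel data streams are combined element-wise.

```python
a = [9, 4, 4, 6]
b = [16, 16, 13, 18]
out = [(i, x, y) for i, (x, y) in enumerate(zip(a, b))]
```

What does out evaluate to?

Step 1: enumerate(zip(a, b)) gives index with paired elements:
  i=0: (9, 16)
  i=1: (4, 16)
  i=2: (4, 13)
  i=3: (6, 18)
Therefore out = [(0, 9, 16), (1, 4, 16), (2, 4, 13), (3, 6, 18)].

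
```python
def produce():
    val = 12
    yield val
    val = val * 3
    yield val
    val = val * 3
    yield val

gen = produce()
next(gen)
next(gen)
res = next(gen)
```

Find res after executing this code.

Step 1: Trace through generator execution:
  Yield 1: val starts at 12, yield 12
  Yield 2: val = 12 * 3 = 36, yield 36
  Yield 3: val = 36 * 3 = 108, yield 108
Step 2: First next() gets 12, second next() gets the second value, third next() yields 108.
Therefore res = 108.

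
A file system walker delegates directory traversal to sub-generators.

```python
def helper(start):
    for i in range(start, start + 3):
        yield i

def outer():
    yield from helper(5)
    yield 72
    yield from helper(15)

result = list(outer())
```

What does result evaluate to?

Step 1: outer() delegates to helper(5):
  yield 5
  yield 6
  yield 7
Step 2: yield 72
Step 3: Delegates to helper(15):
  yield 15
  yield 16
  yield 17
Therefore result = [5, 6, 7, 72, 15, 16, 17].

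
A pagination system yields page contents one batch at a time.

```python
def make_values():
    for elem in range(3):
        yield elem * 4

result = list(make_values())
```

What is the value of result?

Step 1: For each elem in range(3), yield elem * 4:
  elem=0: yield 0 * 4 = 0
  elem=1: yield 1 * 4 = 4
  elem=2: yield 2 * 4 = 8
Therefore result = [0, 4, 8].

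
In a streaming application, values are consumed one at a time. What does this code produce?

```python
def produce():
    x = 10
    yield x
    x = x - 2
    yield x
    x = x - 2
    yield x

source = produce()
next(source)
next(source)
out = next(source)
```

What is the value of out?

Step 1: Trace through generator execution:
  Yield 1: x starts at 10, yield 10
  Yield 2: x = 10 - 2 = 8, yield 8
  Yield 3: x = 8 - 2 = 6, yield 6
Step 2: First next() gets 10, second next() gets the second value, third next() yields 6.
Therefore out = 6.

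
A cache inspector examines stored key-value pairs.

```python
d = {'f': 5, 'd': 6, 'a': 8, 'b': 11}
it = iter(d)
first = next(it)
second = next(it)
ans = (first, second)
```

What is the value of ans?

Step 1: iter(d) iterates over keys: ['f', 'd', 'a', 'b'].
Step 2: first = next(it) = 'f', second = next(it) = 'd'.
Therefore ans = ('f', 'd').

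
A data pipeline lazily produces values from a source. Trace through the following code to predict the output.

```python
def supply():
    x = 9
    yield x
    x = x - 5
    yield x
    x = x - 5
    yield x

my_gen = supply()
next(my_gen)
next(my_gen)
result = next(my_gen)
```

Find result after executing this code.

Step 1: Trace through generator execution:
  Yield 1: x starts at 9, yield 9
  Yield 2: x = 9 - 5 = 4, yield 4
  Yield 3: x = 4 - 5 = -1, yield -1
Step 2: First next() gets 9, second next() gets the second value, third next() yields -1.
Therefore result = -1.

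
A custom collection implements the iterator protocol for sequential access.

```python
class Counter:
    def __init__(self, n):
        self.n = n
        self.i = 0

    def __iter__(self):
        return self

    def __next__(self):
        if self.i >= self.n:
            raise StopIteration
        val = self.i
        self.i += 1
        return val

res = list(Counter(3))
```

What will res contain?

Step 1: Counter(3) creates an iterator counting 0 to 2.
Step 2: list() consumes all values: [0, 1, 2].
Therefore res = [0, 1, 2].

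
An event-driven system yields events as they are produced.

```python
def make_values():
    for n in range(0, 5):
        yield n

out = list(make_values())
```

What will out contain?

Step 1: The generator yields each value from range(0, 5).
Step 2: list() consumes all yields: [0, 1, 2, 3, 4].
Therefore out = [0, 1, 2, 3, 4].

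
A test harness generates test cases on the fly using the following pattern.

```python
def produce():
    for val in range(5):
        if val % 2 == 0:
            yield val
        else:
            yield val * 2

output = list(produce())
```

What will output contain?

Step 1: For each val in range(5), yield val if even, else val*2:
  val=0 (even): yield 0
  val=1 (odd): yield 1*2 = 2
  val=2 (even): yield 2
  val=3 (odd): yield 3*2 = 6
  val=4 (even): yield 4
Therefore output = [0, 2, 2, 6, 4].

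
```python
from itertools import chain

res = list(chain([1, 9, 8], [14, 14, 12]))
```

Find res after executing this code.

Step 1: chain() concatenates iterables: [1, 9, 8] + [14, 14, 12].
Therefore res = [1, 9, 8, 14, 14, 12].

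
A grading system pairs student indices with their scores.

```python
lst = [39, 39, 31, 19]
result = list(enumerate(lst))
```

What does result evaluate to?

Step 1: enumerate pairs each element with its index:
  (0, 39)
  (1, 39)
  (2, 31)
  (3, 19)
Therefore result = [(0, 39), (1, 39), (2, 31), (3, 19)].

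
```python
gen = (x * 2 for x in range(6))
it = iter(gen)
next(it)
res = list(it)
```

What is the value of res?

Step 1: Generator produces [0, 2, 4, 6, 8, 10].
Step 2: next(it) consumes first element (0).
Step 3: list(it) collects remaining: [2, 4, 6, 8, 10].
Therefore res = [2, 4, 6, 8, 10].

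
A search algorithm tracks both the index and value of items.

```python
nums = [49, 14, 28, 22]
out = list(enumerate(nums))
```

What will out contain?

Step 1: enumerate pairs each element with its index:
  (0, 49)
  (1, 14)
  (2, 28)
  (3, 22)
Therefore out = [(0, 49), (1, 14), (2, 28), (3, 22)].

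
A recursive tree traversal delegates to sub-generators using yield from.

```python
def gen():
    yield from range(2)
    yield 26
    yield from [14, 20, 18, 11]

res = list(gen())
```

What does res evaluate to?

Step 1: Trace yields in order:
  yield 0
  yield 1
  yield 26
  yield 14
  yield 20
  yield 18
  yield 11
Therefore res = [0, 1, 26, 14, 20, 18, 11].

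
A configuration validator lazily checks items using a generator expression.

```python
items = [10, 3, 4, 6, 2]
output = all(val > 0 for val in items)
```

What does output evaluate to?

Step 1: Check val > 0 for each element in [10, 3, 4, 6, 2]:
  10 > 0: True
  3 > 0: True
  4 > 0: True
  6 > 0: True
  2 > 0: True
Step 2: all() returns True.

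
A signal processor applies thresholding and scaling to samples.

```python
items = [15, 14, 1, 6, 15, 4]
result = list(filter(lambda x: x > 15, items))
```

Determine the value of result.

Step 1: Filter elements > 15:
  15: removed
  14: removed
  1: removed
  6: removed
  15: removed
  4: removed
Therefore result = [].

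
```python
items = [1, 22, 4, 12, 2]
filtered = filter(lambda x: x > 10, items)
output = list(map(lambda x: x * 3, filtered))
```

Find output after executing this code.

Step 1: Filter items for elements > 10:
  1: removed
  22: kept
  4: removed
  12: kept
  2: removed
Step 2: Map x * 3 on filtered [22, 12]:
  22 -> 66
  12 -> 36
Therefore output = [66, 36].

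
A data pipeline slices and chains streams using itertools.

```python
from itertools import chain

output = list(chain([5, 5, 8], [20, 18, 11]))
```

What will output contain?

Step 1: chain() concatenates iterables: [5, 5, 8] + [20, 18, 11].
Therefore output = [5, 5, 8, 20, 18, 11].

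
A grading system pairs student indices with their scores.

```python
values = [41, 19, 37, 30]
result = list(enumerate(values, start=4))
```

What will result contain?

Step 1: enumerate with start=4:
  (4, 41)
  (5, 19)
  (6, 37)
  (7, 30)
Therefore result = [(4, 41), (5, 19), (6, 37), (7, 30)].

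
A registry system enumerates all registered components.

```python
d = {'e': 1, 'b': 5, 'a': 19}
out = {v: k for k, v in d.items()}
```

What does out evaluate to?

Step 1: Invert dict (swap keys and values):
  'e': 1 -> 1: 'e'
  'b': 5 -> 5: 'b'
  'a': 19 -> 19: 'a'
Therefore out = {1: 'e', 5: 'b', 19: 'a'}.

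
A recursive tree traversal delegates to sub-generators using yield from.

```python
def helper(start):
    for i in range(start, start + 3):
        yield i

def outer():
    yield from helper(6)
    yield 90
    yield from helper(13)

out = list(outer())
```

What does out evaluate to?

Step 1: outer() delegates to helper(6):
  yield 6
  yield 7
  yield 8
Step 2: yield 90
Step 3: Delegates to helper(13):
  yield 13
  yield 14
  yield 15
Therefore out = [6, 7, 8, 90, 13, 14, 15].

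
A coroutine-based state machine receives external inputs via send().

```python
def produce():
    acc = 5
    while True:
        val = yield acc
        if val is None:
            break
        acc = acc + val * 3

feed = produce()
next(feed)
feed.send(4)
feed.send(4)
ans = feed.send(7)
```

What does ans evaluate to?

Step 1: next() -> yield acc=5.
Step 2: send(4) -> val=4, acc = 5 + 4*3 = 17, yield 17.
Step 3: send(4) -> val=4, acc = 17 + 4*3 = 29, yield 29.
Step 4: send(7) -> val=7, acc = 29 + 7*3 = 50, yield 50.
Therefore ans = 50.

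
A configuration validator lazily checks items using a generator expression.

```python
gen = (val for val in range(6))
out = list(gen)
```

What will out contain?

Step 1: Generator expression iterates range(6): [0, 1, 2, 3, 4, 5].
Step 2: list() collects all values.
Therefore out = [0, 1, 2, 3, 4, 5].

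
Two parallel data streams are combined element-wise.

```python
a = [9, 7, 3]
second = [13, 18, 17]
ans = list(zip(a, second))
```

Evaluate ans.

Step 1: zip pairs elements at same index:
  Index 0: (9, 13)
  Index 1: (7, 18)
  Index 2: (3, 17)
Therefore ans = [(9, 13), (7, 18), (3, 17)].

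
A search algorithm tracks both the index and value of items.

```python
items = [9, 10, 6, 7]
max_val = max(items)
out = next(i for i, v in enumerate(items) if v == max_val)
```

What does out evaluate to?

Step 1: max([9, 10, 6, 7]) = 10.
Step 2: Find first index where value == 10:
  Index 0: 9 != 10
  Index 1: 10 == 10, found!
Therefore out = 1.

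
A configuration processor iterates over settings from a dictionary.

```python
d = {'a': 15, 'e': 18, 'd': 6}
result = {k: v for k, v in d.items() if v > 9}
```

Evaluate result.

Step 1: Filter items where value > 9:
  'a': 15 > 9: kept
  'e': 18 > 9: kept
  'd': 6 <= 9: removed
Therefore result = {'a': 15, 'e': 18}.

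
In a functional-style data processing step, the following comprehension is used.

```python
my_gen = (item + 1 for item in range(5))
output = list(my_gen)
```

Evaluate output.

Step 1: For each item in range(5), compute item+1:
  item=0: 0+1 = 1
  item=1: 1+1 = 2
  item=2: 2+1 = 3
  item=3: 3+1 = 4
  item=4: 4+1 = 5
Therefore output = [1, 2, 3, 4, 5].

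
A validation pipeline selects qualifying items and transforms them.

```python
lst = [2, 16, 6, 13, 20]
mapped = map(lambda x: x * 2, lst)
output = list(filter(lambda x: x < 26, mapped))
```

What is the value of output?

Step 1: Map x * 2:
  2 -> 4
  16 -> 32
  6 -> 12
  13 -> 26
  20 -> 40
Step 2: Filter for < 26:
  4: kept
  32: removed
  12: kept
  26: removed
  40: removed
Therefore output = [4, 12].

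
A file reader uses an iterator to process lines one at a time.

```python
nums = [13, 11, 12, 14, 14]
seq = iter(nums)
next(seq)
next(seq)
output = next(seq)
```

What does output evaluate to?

Step 1: Create iterator over [13, 11, 12, 14, 14].
Step 2: next() consumes 13.
Step 3: next() consumes 11.
Step 4: next() returns 12.
Therefore output = 12.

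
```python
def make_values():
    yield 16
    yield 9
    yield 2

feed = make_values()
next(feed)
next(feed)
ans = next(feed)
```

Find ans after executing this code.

Step 1: make_values() creates a generator.
Step 2: next(feed) yields 16 (consumed and discarded).
Step 3: next(feed) yields 9 (consumed and discarded).
Step 4: next(feed) yields 2, assigned to ans.
Therefore ans = 2.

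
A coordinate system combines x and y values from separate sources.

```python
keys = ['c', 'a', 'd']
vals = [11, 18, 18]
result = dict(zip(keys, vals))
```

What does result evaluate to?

Step 1: zip pairs keys with values:
  'c' -> 11
  'a' -> 18
  'd' -> 18
Therefore result = {'c': 11, 'a': 18, 'd': 18}.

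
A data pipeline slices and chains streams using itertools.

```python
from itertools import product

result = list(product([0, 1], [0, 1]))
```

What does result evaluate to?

Step 1: product([0, 1], [0, 1]) gives all pairs:
  (0, 0)
  (0, 1)
  (1, 0)
  (1, 1)
Therefore result = [(0, 0), (0, 1), (1, 0), (1, 1)].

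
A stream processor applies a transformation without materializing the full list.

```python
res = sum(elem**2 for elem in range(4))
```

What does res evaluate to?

Step 1: Compute elem**2 for each elem in range(4):
  elem=0: 0**2 = 0
  elem=1: 1**2 = 1
  elem=2: 2**2 = 4
  elem=3: 3**2 = 9
Step 2: sum = 0 + 1 + 4 + 9 = 14.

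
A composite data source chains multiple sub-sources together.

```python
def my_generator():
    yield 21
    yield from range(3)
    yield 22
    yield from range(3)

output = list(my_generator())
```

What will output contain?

Step 1: Trace yields in order:
  yield 21
  yield 0
  yield 1
  yield 2
  yield 22
  yield 0
  yield 1
  yield 2
Therefore output = [21, 0, 1, 2, 22, 0, 1, 2].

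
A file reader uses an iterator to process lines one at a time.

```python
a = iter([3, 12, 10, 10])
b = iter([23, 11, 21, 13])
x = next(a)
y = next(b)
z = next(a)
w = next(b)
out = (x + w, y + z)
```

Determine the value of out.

Step 1: a iterates [3, 12, 10, 10], b iterates [23, 11, 21, 13].
Step 2: x = next(a) = 3, y = next(b) = 23.
Step 3: z = next(a) = 12, w = next(b) = 11.
Step 4: out = (3 + 11, 23 + 12) = (14, 35).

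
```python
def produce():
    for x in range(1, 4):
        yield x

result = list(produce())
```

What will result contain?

Step 1: The generator yields each value from range(1, 4).
Step 2: list() consumes all yields: [1, 2, 3].
Therefore result = [1, 2, 3].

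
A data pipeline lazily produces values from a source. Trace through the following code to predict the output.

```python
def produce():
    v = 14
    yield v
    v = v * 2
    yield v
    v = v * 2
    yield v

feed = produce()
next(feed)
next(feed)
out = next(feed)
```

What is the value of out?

Step 1: Trace through generator execution:
  Yield 1: v starts at 14, yield 14
  Yield 2: v = 14 * 2 = 28, yield 28
  Yield 3: v = 28 * 2 = 56, yield 56
Step 2: First next() gets 14, second next() gets the second value, third next() yields 56.
Therefore out = 56.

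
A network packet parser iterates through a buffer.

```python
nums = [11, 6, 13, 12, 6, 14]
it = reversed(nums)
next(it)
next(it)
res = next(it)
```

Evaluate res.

Step 1: reversed([11, 6, 13, 12, 6, 14]) gives iterator: [14, 6, 12, 13, 6, 11].
Step 2: First next() = 14, second next() = 6.
Step 3: Third next() = 12.
Therefore res = 12.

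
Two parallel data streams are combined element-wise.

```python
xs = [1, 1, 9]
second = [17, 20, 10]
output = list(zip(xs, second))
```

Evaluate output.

Step 1: zip pairs elements at same index:
  Index 0: (1, 17)
  Index 1: (1, 20)
  Index 2: (9, 10)
Therefore output = [(1, 17), (1, 20), (9, 10)].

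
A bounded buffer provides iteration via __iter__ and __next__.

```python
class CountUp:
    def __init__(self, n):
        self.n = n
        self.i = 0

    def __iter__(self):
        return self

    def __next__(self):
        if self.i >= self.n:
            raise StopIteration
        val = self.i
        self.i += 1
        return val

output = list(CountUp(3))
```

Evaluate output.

Step 1: CountUp(3) creates an iterator counting 0 to 2.
Step 2: list() consumes all values: [0, 1, 2].
Therefore output = [0, 1, 2].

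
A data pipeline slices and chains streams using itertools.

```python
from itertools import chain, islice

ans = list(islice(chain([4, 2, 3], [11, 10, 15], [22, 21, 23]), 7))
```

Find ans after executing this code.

Step 1: chain([4, 2, 3], [11, 10, 15], [22, 21, 23]) = [4, 2, 3, 11, 10, 15, 22, 21, 23].
Step 2: islice takes first 7 elements: [4, 2, 3, 11, 10, 15, 22].
Therefore ans = [4, 2, 3, 11, 10, 15, 22].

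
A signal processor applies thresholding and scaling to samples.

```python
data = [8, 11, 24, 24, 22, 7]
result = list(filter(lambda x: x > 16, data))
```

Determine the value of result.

Step 1: Filter elements > 16:
  8: removed
  11: removed
  24: kept
  24: kept
  22: kept
  7: removed
Therefore result = [24, 24, 22].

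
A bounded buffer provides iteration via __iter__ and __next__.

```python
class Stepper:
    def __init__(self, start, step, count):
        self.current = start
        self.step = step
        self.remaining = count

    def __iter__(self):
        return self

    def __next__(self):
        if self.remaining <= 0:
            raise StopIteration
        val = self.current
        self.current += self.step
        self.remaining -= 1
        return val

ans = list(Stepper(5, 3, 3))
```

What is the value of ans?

Step 1: Stepper starts at 5, increments by 3, for 3 steps:
  Yield 5, then current += 3
  Yield 8, then current += 3
  Yield 11, then current += 3
Therefore ans = [5, 8, 11].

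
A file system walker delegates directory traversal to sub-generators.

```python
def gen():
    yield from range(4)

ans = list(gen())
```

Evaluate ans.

Step 1: yield from delegates to the iterable, yielding each element.
Step 2: Collected values: [0, 1, 2, 3].
Therefore ans = [0, 1, 2, 3].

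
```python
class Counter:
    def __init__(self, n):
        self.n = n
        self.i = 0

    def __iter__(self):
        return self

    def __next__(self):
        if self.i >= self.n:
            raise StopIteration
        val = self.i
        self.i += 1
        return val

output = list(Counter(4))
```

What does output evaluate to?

Step 1: Counter(4) creates an iterator counting 0 to 3.
Step 2: list() consumes all values: [0, 1, 2, 3].
Therefore output = [0, 1, 2, 3].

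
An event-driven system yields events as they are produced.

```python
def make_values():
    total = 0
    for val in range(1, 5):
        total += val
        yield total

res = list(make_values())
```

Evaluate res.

Step 1: Generator accumulates running sum:
  val=1: total = 1, yield 1
  val=2: total = 3, yield 3
  val=3: total = 6, yield 6
  val=4: total = 10, yield 10
Therefore res = [1, 3, 6, 10].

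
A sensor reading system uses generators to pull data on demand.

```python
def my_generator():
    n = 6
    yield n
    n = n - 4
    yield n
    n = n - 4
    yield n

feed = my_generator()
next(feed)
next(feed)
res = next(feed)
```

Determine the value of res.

Step 1: Trace through generator execution:
  Yield 1: n starts at 6, yield 6
  Yield 2: n = 6 - 4 = 2, yield 2
  Yield 3: n = 2 - 4 = -2, yield -2
Step 2: First next() gets 6, second next() gets the second value, third next() yields -2.
Therefore res = -2.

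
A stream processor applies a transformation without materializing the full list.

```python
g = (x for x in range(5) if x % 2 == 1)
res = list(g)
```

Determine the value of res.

Step 1: Filter range(5) keeping only odd values:
  x=0: even, excluded
  x=1: odd, included
  x=2: even, excluded
  x=3: odd, included
  x=4: even, excluded
Therefore res = [1, 3].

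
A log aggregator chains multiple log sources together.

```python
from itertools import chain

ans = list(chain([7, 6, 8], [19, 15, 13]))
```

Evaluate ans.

Step 1: chain() concatenates iterables: [7, 6, 8] + [19, 15, 13].
Therefore ans = [7, 6, 8, 19, 15, 13].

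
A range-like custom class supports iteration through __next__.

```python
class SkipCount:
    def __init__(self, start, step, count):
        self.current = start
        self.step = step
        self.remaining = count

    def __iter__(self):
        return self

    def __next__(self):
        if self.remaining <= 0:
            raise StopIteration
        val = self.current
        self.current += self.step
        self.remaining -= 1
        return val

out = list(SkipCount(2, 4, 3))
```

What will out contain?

Step 1: SkipCount starts at 2, increments by 4, for 3 steps:
  Yield 2, then current += 4
  Yield 6, then current += 4
  Yield 10, then current += 4
Therefore out = [2, 6, 10].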